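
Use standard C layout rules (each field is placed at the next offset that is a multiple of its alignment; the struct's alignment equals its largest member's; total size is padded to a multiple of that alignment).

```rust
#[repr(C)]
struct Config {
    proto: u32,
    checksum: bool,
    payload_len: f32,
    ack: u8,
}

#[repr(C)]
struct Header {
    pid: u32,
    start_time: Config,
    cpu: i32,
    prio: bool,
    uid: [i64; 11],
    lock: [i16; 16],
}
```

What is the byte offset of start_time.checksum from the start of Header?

Config: proto at 0 (size 4, align 4) → ends 4; checksum at 4 (size 1, align 1) → ends 5; pad 3 to align 4 for payload_len; payload_len at 8 (size 4, align 4) → ends 12; ack at 12 (size 1, align 1) → ends 13; tail pad 3 to reach multiple of 4; total 16 bytes, alignment 4
pid at 0 (size 4, align 4) → ends 4
start_time at 4 (size 16, align 4) → ends 20
within Config: checksum at 4
4 + 4 = 8

8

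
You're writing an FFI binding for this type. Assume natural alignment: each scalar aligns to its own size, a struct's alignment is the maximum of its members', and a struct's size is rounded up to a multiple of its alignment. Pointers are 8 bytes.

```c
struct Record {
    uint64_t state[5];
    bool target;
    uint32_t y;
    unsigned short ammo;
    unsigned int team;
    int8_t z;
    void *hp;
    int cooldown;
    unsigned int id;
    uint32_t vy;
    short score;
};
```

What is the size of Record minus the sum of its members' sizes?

14

@0: state [40B, align 8] → 40
@40: target [1B, align 1] → 41
+3 pad (align 4)
@44: y [4B, align 4] → 48
@48: ammo [2B, align 2] → 50
+2 pad (align 4)
@52: team [4B, align 4] → 56
@56: z [1B, align 1] → 57
+7 pad (align 8)
@64: hp [8B, align 8] → 72
@72: cooldown [4B, align 4] → 76
@76: id [4B, align 4] → 80
@80: vy [4B, align 4] → 84
@84: score [2B, align 2] → 86
+2 tail pad (align 8)
size 88, align 8
data bytes 74, size 88 → padding 14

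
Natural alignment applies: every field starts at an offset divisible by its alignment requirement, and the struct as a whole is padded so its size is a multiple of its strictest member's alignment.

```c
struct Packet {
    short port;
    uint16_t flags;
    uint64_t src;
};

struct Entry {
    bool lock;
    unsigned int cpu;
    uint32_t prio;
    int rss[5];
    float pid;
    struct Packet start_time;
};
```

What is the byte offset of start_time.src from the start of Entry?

48

Packet: port at 0 (size 2, align 2) → ends 2; flags at 2 (size 2, align 2) → ends 4; pad 4 to align 8 for src; src at 8 (size 8, align 8) → ends 16; total 16 bytes, alignment 8
lock at 0 (size 1, align 1) → ends 1
pad 3 to align 4 for cpu
cpu at 4 (size 4, align 4) → ends 8
prio at 8 (size 4, align 4) → ends 12
rss at 12 (size 20, align 4) → ends 32
pid at 32 (size 4, align 4) → ends 36
pad 4 to align 8 for start_time
start_time at 40 (size 16, align 8) → ends 56
within Packet: src at 8
40 + 8 = 48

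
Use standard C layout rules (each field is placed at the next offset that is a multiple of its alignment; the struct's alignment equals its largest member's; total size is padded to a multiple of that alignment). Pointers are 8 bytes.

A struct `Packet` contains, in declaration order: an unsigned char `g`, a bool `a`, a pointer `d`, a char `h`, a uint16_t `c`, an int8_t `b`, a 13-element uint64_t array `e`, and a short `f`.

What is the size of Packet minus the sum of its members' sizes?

0..1  g  (1B, 1-aligned)
1..2  a  (1B, 1-aligned)
2..8  -- padding (6B)
8..16  d  (8B, 8-aligned)
16..17  h  (1B, 1-aligned)
17..18  -- padding (1B)
18..20  c  (2B, 2-aligned)
20..21  b  (1B, 1-aligned)
21..24  -- padding (3B)
24..128  e  (104B, 8-aligned)
128..130  f  (2B, 2-aligned)
130..136  -- tail padding (6B)
sizeof = 136, alignof = 8
data bytes 120, size 136 → padding 16

16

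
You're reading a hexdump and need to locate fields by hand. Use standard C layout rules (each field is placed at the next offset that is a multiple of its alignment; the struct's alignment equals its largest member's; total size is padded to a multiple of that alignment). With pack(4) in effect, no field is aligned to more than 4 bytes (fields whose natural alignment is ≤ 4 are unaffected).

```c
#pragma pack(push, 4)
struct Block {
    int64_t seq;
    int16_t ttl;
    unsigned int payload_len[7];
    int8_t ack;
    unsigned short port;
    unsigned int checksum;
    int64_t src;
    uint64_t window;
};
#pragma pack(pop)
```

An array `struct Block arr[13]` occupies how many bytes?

0..8  seq  (8B, 4-aligned)
8..10  ttl  (2B, 2-aligned)
10..12  -- padding (2B)
12..40  payload_len  (28B, 4-aligned)
40..41  ack  (1B, 1-aligned)
41..42  -- padding (1B)
42..44  port  (2B, 2-aligned)
44..48  checksum  (4B, 4-aligned)
48..56  src  (8B, 4-aligned)
56..64  window  (8B, 4-aligned)
sizeof = 64, alignof = 4
array of 13: 13 × 64 = 832

832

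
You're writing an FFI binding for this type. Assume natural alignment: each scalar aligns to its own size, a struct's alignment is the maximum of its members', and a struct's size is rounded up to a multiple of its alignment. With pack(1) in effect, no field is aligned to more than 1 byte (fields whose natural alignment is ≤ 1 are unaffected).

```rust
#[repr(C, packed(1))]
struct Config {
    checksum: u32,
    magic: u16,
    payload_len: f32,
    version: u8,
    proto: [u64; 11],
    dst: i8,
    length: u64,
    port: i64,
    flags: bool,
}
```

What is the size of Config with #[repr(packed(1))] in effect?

0..4  checksum  (4B, 1-aligned)
4..6  magic  (2B, 1-aligned)
6..10  payload_len  (4B, 1-aligned)
10..11  version  (1B, 1-aligned)
11..99  proto  (88B, 1-aligned)
99..100  dst  (1B, 1-aligned)
100..108  length  (8B, 1-aligned)
108..116  port  (8B, 1-aligned)
116..117  flags  (1B, 1-aligned)
sizeof = 117, alignof = 1

117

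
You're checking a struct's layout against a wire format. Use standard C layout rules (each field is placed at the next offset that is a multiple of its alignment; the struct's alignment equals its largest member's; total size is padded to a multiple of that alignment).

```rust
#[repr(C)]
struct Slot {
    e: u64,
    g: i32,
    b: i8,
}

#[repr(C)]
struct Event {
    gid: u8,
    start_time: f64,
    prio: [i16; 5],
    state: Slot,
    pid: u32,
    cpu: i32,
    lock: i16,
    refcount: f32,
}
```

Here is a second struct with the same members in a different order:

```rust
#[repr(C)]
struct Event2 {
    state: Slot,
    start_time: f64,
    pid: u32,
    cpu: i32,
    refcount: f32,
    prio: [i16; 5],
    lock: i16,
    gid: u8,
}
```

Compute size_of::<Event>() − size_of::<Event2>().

8

Slot: @0: e [8B, align 8] → 8; @8: g [4B, align 4] → 12; @12: b [1B, align 1] → 13; +3 tail pad (align 8); size 16, align 8
@0: gid [1B, align 1] → 1
+7 pad (align 8)
@8: start_time [8B, align 8] → 16
@16: prio [10B, align 2] → 26
+6 pad (align 8)
@32: state [16B, align 8] → 48
@48: pid [4B, align 4] → 52
@52: cpu [4B, align 4] → 56
@56: lock [2B, align 2] → 58
+2 pad (align 4)
@60: refcount [4B, align 4] → 64
size 64, align 8
— Event2 —
@0: state [16B, align 8] → 16
@16: start_time [8B, align 8] → 24
@24: pid [4B, align 4] → 28
@28: cpu [4B, align 4] → 32
@32: refcount [4B, align 4] → 36
@36: prio [10B, align 2] → 46
@46: lock [2B, align 2] → 48
@48: gid [1B, align 1] → 49
+7 tail pad (align 8)
size 56, align 8
64 − 56 = 8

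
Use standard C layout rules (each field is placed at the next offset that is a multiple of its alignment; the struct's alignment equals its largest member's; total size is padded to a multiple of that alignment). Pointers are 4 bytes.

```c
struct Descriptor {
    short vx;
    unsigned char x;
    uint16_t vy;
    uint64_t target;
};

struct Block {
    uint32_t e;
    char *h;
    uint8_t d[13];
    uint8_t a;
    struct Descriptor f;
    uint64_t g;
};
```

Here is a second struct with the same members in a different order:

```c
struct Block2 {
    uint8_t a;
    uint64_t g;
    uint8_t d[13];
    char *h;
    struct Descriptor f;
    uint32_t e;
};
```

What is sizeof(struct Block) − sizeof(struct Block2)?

-16

Descriptor: vx at 0 (size 2, align 2) → ends 2; x at 2 (size 1, align 1) → ends 3; pad 1 to align 2 for vy; vy at 4 (size 2, align 2) → ends 6; pad 2 to align 8 for target; target at 8 (size 8, align 8) → ends 16; total 16 bytes, alignment 8
e at 0 (size 4, align 4) → ends 4
h at 4 (size 4, align 4) → ends 8
d at 8 (size 13, align 1) → ends 21
a at 21 (size 1, align 1) → ends 22
pad 2 to align 8 for f
f at 24 (size 16, align 8) → ends 40
g at 40 (size 8, align 8) → ends 48
total 48 bytes, alignment 8
— Block2 —
a at 0 (size 1, align 1) → ends 1
pad 7 to align 8 for g
g at 8 (size 8, align 8) → ends 16
d at 16 (size 13, align 1) → ends 29
pad 3 to align 4 for h
h at 32 (size 4, align 4) → ends 36
pad 4 to align 8 for f
f at 40 (size 16, align 8) → ends 56
e at 56 (size 4, align 4) → ends 60
tail pad 4 to reach multiple of 8
total 64 bytes, alignment 8
48 − 64 = -16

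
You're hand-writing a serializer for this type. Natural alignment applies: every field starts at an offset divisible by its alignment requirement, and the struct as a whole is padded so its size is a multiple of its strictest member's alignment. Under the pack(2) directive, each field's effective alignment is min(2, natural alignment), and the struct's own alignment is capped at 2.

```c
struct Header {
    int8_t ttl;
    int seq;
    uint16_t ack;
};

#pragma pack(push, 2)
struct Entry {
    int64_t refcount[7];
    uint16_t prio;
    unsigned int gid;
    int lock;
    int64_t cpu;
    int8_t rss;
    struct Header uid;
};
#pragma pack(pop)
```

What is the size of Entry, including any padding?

Header: @0: ttl [1B, align 1] → 1; +3 pad (align 4); @4: seq [4B, align 4] → 8; @8: ack [2B, align 2] → 10; +2 tail pad (align 4); size 12, align 4
@0: refcount [56B, align 2] → 56
@56: prio [2B, align 2] → 58
@58: gid [4B, align 2] → 62
@62: lock [4B, align 2] → 66
@66: cpu [8B, align 2] → 74
@74: rss [1B, align 1] → 75
+1 pad (align 2)
@76: uid [12B, align 2] → 88
size 88, align 2

88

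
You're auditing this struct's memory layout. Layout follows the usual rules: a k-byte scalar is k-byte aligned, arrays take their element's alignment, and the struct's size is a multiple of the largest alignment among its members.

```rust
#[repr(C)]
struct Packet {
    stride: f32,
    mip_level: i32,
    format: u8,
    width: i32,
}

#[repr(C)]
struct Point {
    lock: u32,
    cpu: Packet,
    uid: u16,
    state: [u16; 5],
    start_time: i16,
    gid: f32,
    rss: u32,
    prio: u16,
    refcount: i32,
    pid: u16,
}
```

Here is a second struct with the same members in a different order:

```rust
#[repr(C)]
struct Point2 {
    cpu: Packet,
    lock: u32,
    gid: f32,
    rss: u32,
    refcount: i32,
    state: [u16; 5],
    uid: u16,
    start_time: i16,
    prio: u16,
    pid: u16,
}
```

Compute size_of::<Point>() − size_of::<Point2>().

Packet: 0..4  stride  (4B, 4-aligned); 4..8  mip_level  (4B, 4-aligned); 8..9  format  (1B, 1-aligned); 9..12  -- padding (3B); 12..16  width  (4B, 4-aligned); sizeof = 16, alignof = 4
0..4  lock  (4B, 4-aligned)
4..20  cpu  (16B, 4-aligned)
20..22  uid  (2B, 2-aligned)
22..32  state  (10B, 2-aligned)
32..34  start_time  (2B, 2-aligned)
34..36  -- padding (2B)
36..40  gid  (4B, 4-aligned)
40..44  rss  (4B, 4-aligned)
44..46  prio  (2B, 2-aligned)
46..48  -- padding (2B)
48..52  refcount  (4B, 4-aligned)
52..54  pid  (2B, 2-aligned)
54..56  -- tail padding (2B)
sizeof = 56, alignof = 4
— Point2 —
0..16  cpu  (16B, 4-aligned)
16..20  lock  (4B, 4-aligned)
20..24  gid  (4B, 4-aligned)
24..28  rss  (4B, 4-aligned)
28..32  refcount  (4B, 4-aligned)
32..42  state  (10B, 2-aligned)
42..44  uid  (2B, 2-aligned)
44..46  start_time  (2B, 2-aligned)
46..48  prio  (2B, 2-aligned)
48..50  pid  (2B, 2-aligned)
50..52  -- tail padding (2B)
sizeof = 52, alignof = 4
56 − 52 = 4

4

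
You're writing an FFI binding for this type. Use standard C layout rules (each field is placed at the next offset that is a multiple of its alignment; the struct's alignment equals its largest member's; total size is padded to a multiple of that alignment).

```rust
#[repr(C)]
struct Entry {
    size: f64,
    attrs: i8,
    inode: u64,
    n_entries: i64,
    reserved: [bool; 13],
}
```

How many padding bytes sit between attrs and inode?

@0: size [8B, align 8] → 8
@8: attrs [1B, align 1] → 9
+7 pad (align 8)
@16: inode [8B, align 8] → 24

7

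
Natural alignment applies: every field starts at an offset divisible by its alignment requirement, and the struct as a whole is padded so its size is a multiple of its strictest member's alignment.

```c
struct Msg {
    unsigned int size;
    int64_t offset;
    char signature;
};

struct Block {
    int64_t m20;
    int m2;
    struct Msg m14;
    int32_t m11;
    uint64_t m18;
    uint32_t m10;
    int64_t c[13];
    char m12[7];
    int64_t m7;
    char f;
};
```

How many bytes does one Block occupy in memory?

Msg: size at 0 (size 4, align 4) → ends 4; pad 4 to align 8 for offset; offset at 8 (size 8, align 8) → ends 16; signature at 16 (size 1, align 1) → ends 17; tail pad 7 to reach multiple of 8; total 24 bytes, alignment 8
m20 at 0 (size 8, align 8) → ends 8
m2 at 8 (size 4, align 4) → ends 12
pad 4 to align 8 for m14
m14 at 16 (size 24, align 8) → ends 40
m11 at 40 (size 4, align 4) → ends 44
pad 4 to align 8 for m18
m18 at 48 (size 8, align 8) → ends 56
m10 at 56 (size 4, align 4) → ends 60
pad 4 to align 8 for c
c at 64 (size 104, align 8) → ends 168
m12 at 168 (size 7, align 1) → ends 175
pad 1 to align 8 for m7
m7 at 176 (size 8, align 8) → ends 184
f at 184 (size 1, align 1) → ends 185
tail pad 7 to reach multiple of 8
total 192 bytes, alignment 8

192 bytes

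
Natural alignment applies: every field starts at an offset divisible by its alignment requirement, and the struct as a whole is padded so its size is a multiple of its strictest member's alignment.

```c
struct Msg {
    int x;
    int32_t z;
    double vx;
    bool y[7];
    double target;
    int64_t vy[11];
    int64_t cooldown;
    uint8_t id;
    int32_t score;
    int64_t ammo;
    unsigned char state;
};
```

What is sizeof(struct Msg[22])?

3344

@0: x [4B, align 4] → 4
@4: z [4B, align 4] → 8
@8: vx [8B, align 8] → 16
@16: y [7B, align 1] → 23
+1 pad (align 8)
@24: target [8B, align 8] → 32
@32: vy [88B, align 8] → 120
@120: cooldown [8B, align 8] → 128
@128: id [1B, align 1] → 129
+3 pad (align 4)
@132: score [4B, align 4] → 136
@136: ammo [8B, align 8] → 144
@144: state [1B, align 1] → 145
+7 tail pad (align 8)
size 152, align 8
array of 22: 22 × 152 = 3344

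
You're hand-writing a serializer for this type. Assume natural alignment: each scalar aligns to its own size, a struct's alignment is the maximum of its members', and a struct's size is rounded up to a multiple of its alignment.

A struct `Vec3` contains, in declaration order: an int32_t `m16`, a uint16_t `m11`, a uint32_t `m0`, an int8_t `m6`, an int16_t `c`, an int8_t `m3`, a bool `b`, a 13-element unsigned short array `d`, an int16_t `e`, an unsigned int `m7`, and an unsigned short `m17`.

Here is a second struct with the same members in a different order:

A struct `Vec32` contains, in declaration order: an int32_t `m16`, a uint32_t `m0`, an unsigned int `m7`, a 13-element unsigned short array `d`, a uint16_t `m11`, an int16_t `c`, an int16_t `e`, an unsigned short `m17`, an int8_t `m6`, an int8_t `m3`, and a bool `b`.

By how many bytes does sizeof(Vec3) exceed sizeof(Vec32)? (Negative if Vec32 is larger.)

4

@0: m16 [4B, align 4] → 4
@4: m11 [2B, align 2] → 6
+2 pad (align 4)
@8: m0 [4B, align 4] → 12
@12: m6 [1B, align 1] → 13
+1 pad (align 2)
@14: c [2B, align 2] → 16
@16: m3 [1B, align 1] → 17
@17: b [1B, align 1] → 18
@18: d [26B, align 2] → 44
@44: e [2B, align 2] → 46
+2 pad (align 4)
@48: m7 [4B, align 4] → 52
@52: m17 [2B, align 2] → 54
+2 tail pad (align 4)
size 56, align 4
— Vec32 —
@0: m16 [4B, align 4] → 4
@4: m0 [4B, align 4] → 8
@8: m7 [4B, align 4] → 12
@12: d [26B, align 2] → 38
@38: m11 [2B, align 2] → 40
@40: c [2B, align 2] → 42
@42: e [2B, align 2] → 44
@44: m17 [2B, align 2] → 46
@46: m6 [1B, align 1] → 47
@47: m3 [1B, align 1] → 48
@48: b [1B, align 1] → 49
+3 tail pad (align 4)
size 52, align 4
56 − 52 = 4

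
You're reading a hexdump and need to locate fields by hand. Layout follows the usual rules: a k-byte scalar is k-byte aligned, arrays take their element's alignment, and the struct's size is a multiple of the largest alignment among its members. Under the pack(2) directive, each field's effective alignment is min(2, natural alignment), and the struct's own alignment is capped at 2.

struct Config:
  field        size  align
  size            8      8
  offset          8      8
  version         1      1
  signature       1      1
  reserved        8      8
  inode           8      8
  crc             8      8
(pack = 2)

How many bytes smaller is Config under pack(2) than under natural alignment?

natural layout:
  size at 0 (size 8, align 8) → ends 8
  offset at 8 (size 8, align 8) → ends 16
  version at 16 (size 1, align 1) → ends 17
  signature at 17 (size 1, align 1) → ends 18
  pad 6 to align 8 for reserved
  reserved at 24 (size 8, align 8) → ends 32
  inode at 32 (size 8, align 8) → ends 40
  crc at 40 (size 8, align 8) → ends 48
  total 48 bytes, alignment 8
packed(2) layout:
  size at 0 (size 8, align 2) → ends 8
  offset at 8 (size 8, align 2) → ends 16
  version at 16 (size 1, align 1) → ends 17
  signature at 17 (size 1, align 1) → ends 18
  reserved at 18 (size 8, align 2) → ends 26
  inode at 26 (size 8, align 2) → ends 34
  crc at 34 (size 8, align 2) → ends 42
  total 42 bytes, alignment 2
48 − 42 = 6

6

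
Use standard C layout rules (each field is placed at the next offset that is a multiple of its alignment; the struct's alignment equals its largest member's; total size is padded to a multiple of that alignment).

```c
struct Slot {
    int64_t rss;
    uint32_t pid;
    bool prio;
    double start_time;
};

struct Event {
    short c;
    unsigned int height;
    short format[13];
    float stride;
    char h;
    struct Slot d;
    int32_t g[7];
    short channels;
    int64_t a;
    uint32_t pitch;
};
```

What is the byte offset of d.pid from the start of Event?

56

Slot: @0: rss [8B, align 8] → 8; @8: pid [4B, align 4] → 12; @12: prio [1B, align 1] → 13; +3 pad (align 8); @16: start_time [8B, align 8] → 24; size 24, align 8
@0: c [2B, align 2] → 2
+2 pad (align 4)
@4: height [4B, align 4] → 8
@8: format [26B, align 2] → 34
+2 pad (align 4)
@36: stride [4B, align 4] → 40
@40: h [1B, align 1] → 41
+7 pad (align 8)
@48: d [24B, align 8] → 72
within Slot: pid at 8
48 + 8 = 56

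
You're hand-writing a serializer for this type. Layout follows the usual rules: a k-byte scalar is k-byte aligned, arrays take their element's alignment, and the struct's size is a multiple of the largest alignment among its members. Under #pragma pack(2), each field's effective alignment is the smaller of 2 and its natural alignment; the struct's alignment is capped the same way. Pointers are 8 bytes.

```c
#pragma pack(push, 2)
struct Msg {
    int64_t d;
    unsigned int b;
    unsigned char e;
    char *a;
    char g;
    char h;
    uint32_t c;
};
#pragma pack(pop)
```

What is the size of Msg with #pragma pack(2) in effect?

0..8  d  (8B, 2-aligned)
8..12  b  (4B, 2-aligned)
12..13  e  (1B, 1-aligned)
13..14  -- padding (1B)
14..22  a  (8B, 2-aligned)
22..23  g  (1B, 1-aligned)
23..24  h  (1B, 1-aligned)
24..28  c  (4B, 2-aligned)
sizeof = 28, alignof = 2

28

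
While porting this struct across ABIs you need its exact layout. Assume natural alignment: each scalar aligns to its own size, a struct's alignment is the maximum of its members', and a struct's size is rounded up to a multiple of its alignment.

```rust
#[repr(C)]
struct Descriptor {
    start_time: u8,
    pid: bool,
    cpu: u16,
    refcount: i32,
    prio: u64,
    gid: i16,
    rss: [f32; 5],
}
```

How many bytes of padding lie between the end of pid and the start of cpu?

0

0..1  start_time  (1B, 1-aligned)
1..2  pid  (1B, 1-aligned)
2..4  cpu  (2B, 2-aligned)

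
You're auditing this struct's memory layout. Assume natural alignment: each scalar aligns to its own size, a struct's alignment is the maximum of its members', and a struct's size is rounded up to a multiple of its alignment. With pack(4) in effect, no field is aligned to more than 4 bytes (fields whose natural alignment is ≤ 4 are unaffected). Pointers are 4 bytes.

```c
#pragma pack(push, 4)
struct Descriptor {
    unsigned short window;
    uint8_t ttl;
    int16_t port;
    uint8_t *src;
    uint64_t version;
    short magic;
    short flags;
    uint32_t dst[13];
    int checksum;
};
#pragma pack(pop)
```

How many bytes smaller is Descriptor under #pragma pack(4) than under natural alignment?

8

natural layout:
  window at 0 (size 2, align 2) → ends 2
  ttl at 2 (size 1, align 1) → ends 3
  pad 1 to align 2 for port
  port at 4 (size 2, align 2) → ends 6
  pad 2 to align 4 for src
  src at 8 (size 4, align 4) → ends 12
  pad 4 to align 8 for version
  version at 16 (size 8, align 8) → ends 24
  magic at 24 (size 2, align 2) → ends 26
  flags at 26 (size 2, align 2) → ends 28
  dst at 28 (size 52, align 4) → ends 80
  checksum at 80 (size 4, align 4) → ends 84
  tail pad 4 to reach multiple of 8
  total 88 bytes, alignment 8
packed(4) layout:
  window at 0 (size 2, align 2) → ends 2
  ttl at 2 (size 1, align 1) → ends 3
  pad 1 to align 2 for port
  port at 4 (size 2, align 2) → ends 6
  pad 2 to align 4 for src
  src at 8 (size 4, align 4) → ends 12
  version at 12 (size 8, align 4) → ends 20
  magic at 20 (size 2, align 2) → ends 22
  flags at 22 (size 2, align 2) → ends 24
  dst at 24 (size 52, align 4) → ends 76
  checksum at 76 (size 4, align 4) → ends 80
  total 80 bytes, alignment 4
88 − 80 = 8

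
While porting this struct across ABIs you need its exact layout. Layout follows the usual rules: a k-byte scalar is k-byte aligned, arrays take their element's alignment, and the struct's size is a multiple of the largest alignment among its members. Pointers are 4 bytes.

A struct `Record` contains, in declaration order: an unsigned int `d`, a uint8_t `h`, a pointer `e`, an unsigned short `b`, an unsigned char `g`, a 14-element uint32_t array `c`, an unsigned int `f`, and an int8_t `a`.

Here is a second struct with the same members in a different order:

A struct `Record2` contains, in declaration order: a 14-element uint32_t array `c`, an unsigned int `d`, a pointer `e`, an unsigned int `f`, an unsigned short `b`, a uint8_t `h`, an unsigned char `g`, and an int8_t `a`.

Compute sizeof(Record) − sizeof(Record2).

4

d at 0 (size 4, align 4) → ends 4
h at 4 (size 1, align 1) → ends 5
pad 3 to align 4 for e
e at 8 (size 4, align 4) → ends 12
b at 12 (size 2, align 2) → ends 14
g at 14 (size 1, align 1) → ends 15
pad 1 to align 4 for c
c at 16 (size 56, align 4) → ends 72
f at 72 (size 4, align 4) → ends 76
a at 76 (size 1, align 1) → ends 77
tail pad 3 to reach multiple of 4
total 80 bytes, alignment 4
— Record2 —
c at 0 (size 56, align 4) → ends 56
d at 56 (size 4, align 4) → ends 60
e at 60 (size 4, align 4) → ends 64
f at 64 (size 4, align 4) → ends 68
b at 68 (size 2, align 2) → ends 70
h at 70 (size 1, align 1) → ends 71
g at 71 (size 1, align 1) → ends 72
a at 72 (size 1, align 1) → ends 73
tail pad 3 to reach multiple of 4
total 76 bytes, alignment 4
80 − 76 = 4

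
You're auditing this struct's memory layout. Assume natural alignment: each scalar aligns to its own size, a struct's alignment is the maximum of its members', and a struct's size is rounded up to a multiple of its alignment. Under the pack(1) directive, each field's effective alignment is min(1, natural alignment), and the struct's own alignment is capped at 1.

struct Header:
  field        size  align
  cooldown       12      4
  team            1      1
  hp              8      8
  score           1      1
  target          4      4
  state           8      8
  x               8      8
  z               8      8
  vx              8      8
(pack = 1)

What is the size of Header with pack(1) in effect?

cooldown at 0 (size 12, align 1) → ends 12
team at 12 (size 1, align 1) → ends 13
hp at 13 (size 8, align 1) → ends 21
score at 21 (size 1, align 1) → ends 22
target at 22 (size 4, align 1) → ends 26
state at 26 (size 8, align 1) → ends 34
x at 34 (size 8, align 1) → ends 42
z at 42 (size 8, align 1) → ends 50
vx at 50 (size 8, align 1) → ends 58
total 58 bytes, alignment 1

58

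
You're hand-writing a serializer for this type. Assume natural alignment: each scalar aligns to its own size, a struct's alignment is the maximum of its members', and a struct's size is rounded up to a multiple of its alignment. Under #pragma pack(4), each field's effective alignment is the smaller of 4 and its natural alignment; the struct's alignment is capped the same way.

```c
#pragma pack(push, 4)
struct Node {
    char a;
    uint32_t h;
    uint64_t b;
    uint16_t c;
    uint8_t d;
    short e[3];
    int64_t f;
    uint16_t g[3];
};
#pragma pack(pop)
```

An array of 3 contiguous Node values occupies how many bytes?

@0: a [1B, align 1] → 1
+3 pad (align 4)
@4: h [4B, align 4] → 8
@8: b [8B, align 4] → 16
@16: c [2B, align 2] → 18
@18: d [1B, align 1] → 19
+1 pad (align 2)
@20: e [6B, align 2] → 26
+2 pad (align 4)
@28: f [8B, align 4] → 36
@36: g [6B, align 2] → 42
+2 tail pad (align 4)
size 44, align 4
array of 3: 3 × 44 = 132

132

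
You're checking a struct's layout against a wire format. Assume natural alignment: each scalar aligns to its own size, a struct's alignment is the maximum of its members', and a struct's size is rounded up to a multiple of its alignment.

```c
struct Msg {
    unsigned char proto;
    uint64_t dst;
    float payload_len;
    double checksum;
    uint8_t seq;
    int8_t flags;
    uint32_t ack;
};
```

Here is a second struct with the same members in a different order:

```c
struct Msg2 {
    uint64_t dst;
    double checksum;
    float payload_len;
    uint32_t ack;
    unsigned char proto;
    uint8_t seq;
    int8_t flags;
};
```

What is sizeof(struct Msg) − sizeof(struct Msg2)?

0..1  proto  (1B, 1-aligned)
1..8  -- padding (7B)
8..16  dst  (8B, 8-aligned)
16..20  payload_len  (4B, 4-aligned)
20..24  -- padding (4B)
24..32  checksum  (8B, 8-aligned)
32..33  seq  (1B, 1-aligned)
33..34  flags  (1B, 1-aligned)
34..36  -- padding (2B)
36..40  ack  (4B, 4-aligned)
sizeof = 40, alignof = 8
— Msg2 —
0..8  dst  (8B, 8-aligned)
8..16  checksum  (8B, 8-aligned)
16..20  payload_len  (4B, 4-aligned)
20..24  ack  (4B, 4-aligned)
24..25  proto  (1B, 1-aligned)
25..26  seq  (1B, 1-aligned)
26..27  flags  (1B, 1-aligned)
27..32  -- tail padding (5B)
sizeof = 32, alignof = 8
40 − 32 = 8

8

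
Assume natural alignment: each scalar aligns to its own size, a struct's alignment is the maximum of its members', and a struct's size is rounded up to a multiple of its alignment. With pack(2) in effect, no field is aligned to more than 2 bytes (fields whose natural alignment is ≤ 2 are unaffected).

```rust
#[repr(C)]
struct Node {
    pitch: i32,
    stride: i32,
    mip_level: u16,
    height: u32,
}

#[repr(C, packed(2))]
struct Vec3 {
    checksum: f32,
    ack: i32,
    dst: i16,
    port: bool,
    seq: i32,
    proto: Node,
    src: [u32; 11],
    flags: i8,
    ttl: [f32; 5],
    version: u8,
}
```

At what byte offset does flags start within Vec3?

76

Node: @0: pitch [4B, align 4] → 4; @4: stride [4B, align 4] → 8; @8: mip_level [2B, align 2] → 10; +2 pad (align 4); @12: height [4B, align 4] → 16; size 16, align 4
@0: checksum [4B, align 2] → 4
@4: ack [4B, align 2] → 8
@8: dst [2B, align 2] → 10
@10: port [1B, align 1] → 11
+1 pad (align 2)
@12: seq [4B, align 2] → 16
@16: proto [16B, align 2] → 32
@32: src [44B, align 2] → 76
@76: flags [1B, align 1] → 77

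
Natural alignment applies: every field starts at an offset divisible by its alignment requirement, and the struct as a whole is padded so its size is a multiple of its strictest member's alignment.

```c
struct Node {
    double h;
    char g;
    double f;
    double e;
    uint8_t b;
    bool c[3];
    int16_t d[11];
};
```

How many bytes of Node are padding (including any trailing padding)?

13

0..8  h  (8B, 8-aligned)
8..9  g  (1B, 1-aligned)
9..16  -- padding (7B)
16..24  f  (8B, 8-aligned)
24..32  e  (8B, 8-aligned)
32..33  b  (1B, 1-aligned)
33..36  c  (3B, 1-aligned)
36..58  d  (22B, 2-aligned)
58..64  -- tail padding (6B)
sizeof = 64, alignof = 8
data bytes 51, size 64 → padding 13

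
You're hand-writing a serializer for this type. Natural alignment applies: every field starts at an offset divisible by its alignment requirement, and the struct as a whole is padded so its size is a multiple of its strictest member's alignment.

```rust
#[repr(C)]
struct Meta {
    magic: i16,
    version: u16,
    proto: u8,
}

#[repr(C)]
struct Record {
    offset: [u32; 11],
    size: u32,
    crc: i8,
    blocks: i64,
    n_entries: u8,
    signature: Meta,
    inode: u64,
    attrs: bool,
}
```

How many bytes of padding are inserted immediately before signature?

Meta: magic at 0 (size 2, align 2) → ends 2; version at 2 (size 2, align 2) → ends 4; proto at 4 (size 1, align 1) → ends 5; tail pad 1 to reach multiple of 2; total 6 bytes, alignment 2
offset at 0 (size 44, align 4) → ends 44
size at 44 (size 4, align 4) → ends 48
crc at 48 (size 1, align 1) → ends 49
pad 7 to align 8 for blocks
blocks at 56 (size 8, align 8) → ends 64
n_entries at 64 (size 1, align 1) → ends 65
pad 1 to align 2 for signature
signature at 66 (size 6, align 2) → ends 72

1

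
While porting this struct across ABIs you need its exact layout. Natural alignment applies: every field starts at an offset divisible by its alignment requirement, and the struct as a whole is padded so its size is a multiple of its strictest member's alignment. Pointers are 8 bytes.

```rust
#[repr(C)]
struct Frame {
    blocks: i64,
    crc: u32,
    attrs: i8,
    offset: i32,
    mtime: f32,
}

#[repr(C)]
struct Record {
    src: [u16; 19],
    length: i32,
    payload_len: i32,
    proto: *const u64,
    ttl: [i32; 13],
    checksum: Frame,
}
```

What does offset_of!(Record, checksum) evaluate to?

112

Frame: 0..8  blocks  (8B, 8-aligned); 8..12  crc  (4B, 4-aligned); 12..13  attrs  (1B, 1-aligned); 13..16  -- padding (3B); 16..20  offset  (4B, 4-aligned); 20..24  mtime  (4B, 4-aligned); sizeof = 24, alignof = 8
0..38  src  (38B, 2-aligned)
38..40  -- padding (2B)
40..44  length  (4B, 4-aligned)
44..48  payload_len  (4B, 4-aligned)
48..56  proto  (8B, 8-aligned)
56..108  ttl  (52B, 4-aligned)
108..112  -- padding (4B)
112..136  checksum  (24B, 8-aligned)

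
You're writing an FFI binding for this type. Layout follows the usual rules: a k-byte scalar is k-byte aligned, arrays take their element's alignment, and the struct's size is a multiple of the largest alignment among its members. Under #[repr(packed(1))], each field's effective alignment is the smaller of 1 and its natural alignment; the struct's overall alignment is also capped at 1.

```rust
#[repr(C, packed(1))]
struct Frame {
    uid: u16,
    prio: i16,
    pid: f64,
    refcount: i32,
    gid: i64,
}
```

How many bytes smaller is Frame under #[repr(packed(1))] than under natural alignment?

natural layout:
  @0: uid [2B, align 2] → 2
  @2: prio [2B, align 2] → 4
  +4 pad (align 8)
  @8: pid [8B, align 8] → 16
  @16: refcount [4B, align 4] → 20
  +4 pad (align 8)
  @24: gid [8B, align 8] → 32
  size 32, align 8
packed(1) layout:
  @0: uid [2B, align 1] → 2
  @2: prio [2B, align 1] → 4
  @4: pid [8B, align 1] → 12
  @12: refcount [4B, align 1] → 16
  @16: gid [8B, align 1] → 24
  size 24, align 1
32 − 24 = 8

8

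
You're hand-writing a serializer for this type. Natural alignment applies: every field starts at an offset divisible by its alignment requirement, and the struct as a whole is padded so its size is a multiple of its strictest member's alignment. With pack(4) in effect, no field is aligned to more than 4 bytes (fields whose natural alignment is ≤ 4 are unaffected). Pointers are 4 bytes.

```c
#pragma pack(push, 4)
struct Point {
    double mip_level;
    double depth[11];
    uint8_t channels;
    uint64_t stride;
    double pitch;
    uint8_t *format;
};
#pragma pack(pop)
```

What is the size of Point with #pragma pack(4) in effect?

120

0..8  mip_level  (8B, 4-aligned)
8..96  depth  (88B, 4-aligned)
96..97  channels  (1B, 1-aligned)
97..100  -- padding (3B)
100..108  stride  (8B, 4-aligned)
108..116  pitch  (8B, 4-aligned)
116..120  format  (4B, 4-aligned)
sizeof = 120, alignof = 4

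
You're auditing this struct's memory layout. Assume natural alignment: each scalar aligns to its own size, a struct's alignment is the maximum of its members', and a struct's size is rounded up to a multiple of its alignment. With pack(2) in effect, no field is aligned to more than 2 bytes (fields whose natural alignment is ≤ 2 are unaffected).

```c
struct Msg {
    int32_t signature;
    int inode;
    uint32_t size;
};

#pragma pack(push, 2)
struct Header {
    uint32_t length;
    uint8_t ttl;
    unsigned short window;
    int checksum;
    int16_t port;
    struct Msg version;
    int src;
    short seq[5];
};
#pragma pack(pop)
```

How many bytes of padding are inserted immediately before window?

Msg: 0..4  signature  (4B, 4-aligned); 4..8  inode  (4B, 4-aligned); 8..12  size  (4B, 4-aligned); sizeof = 12, alignof = 4
0..4  length  (4B, 2-aligned)
4..5  ttl  (1B, 1-aligned)
5..6  -- padding (1B)
6..8  window  (2B, 2-aligned)

1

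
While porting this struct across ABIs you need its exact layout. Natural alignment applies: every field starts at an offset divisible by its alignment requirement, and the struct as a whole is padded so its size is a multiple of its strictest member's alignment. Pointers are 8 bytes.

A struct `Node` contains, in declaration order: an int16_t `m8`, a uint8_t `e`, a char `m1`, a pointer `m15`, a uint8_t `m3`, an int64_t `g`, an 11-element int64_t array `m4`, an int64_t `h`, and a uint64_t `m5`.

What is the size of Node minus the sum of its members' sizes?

11

m8 at 0 (size 2, align 2) → ends 2
e at 2 (size 1, align 1) → ends 3
m1 at 3 (size 1, align 1) → ends 4
pad 4 to align 8 for m15
m15 at 8 (size 8, align 8) → ends 16
m3 at 16 (size 1, align 1) → ends 17
pad 7 to align 8 for g
g at 24 (size 8, align 8) → ends 32
m4 at 32 (size 88, align 8) → ends 120
h at 120 (size 8, align 8) → ends 128
m5 at 128 (size 8, align 8) → ends 136
total 136 bytes, alignment 8
data bytes 125, size 136 → padding 11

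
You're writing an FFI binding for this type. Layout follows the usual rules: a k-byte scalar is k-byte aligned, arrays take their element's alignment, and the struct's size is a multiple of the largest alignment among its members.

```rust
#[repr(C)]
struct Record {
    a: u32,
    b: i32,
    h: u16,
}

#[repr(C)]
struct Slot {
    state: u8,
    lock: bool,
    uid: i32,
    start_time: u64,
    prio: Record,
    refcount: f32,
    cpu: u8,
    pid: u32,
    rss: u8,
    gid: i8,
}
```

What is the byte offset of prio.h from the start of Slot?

Record: @0: a [4B, align 4] → 4; @4: b [4B, align 4] → 8; @8: h [2B, align 2] → 10; +2 tail pad (align 4); size 12, align 4
@0: state [1B, align 1] → 1
@1: lock [1B, align 1] → 2
+2 pad (align 4)
@4: uid [4B, align 4] → 8
@8: start_time [8B, align 8] → 16
@16: prio [12B, align 4] → 28
within Record: h at 8
16 + 8 = 24

24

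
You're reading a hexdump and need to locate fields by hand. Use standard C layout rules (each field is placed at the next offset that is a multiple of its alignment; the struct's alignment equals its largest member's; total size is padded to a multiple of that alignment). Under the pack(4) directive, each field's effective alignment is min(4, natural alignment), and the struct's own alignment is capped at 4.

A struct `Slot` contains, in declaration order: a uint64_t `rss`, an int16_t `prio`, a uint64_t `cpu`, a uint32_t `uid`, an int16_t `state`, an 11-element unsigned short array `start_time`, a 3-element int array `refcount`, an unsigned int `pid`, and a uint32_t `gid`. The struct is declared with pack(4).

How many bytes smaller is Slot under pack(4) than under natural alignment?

4

natural layout:
  0..8  rss  (8B, 8-aligned)
  8..10  prio  (2B, 2-aligned)
  10..16  -- padding (6B)
  16..24  cpu  (8B, 8-aligned)
  24..28  uid  (4B, 4-aligned)
  28..30  state  (2B, 2-aligned)
  30..52  start_time  (22B, 2-aligned)
  52..64  refcount  (12B, 4-aligned)
  64..68  pid  (4B, 4-aligned)
  68..72  gid  (4B, 4-aligned)
  sizeof = 72, alignof = 8
packed(4) layout:
  0..8  rss  (8B, 4-aligned)
  8..10  prio  (2B, 2-aligned)
  10..12  -- padding (2B)
  12..20  cpu  (8B, 4-aligned)
  20..24  uid  (4B, 4-aligned)
  24..26  state  (2B, 2-aligned)
  26..48  start_time  (22B, 2-aligned)
  48..60  refcount  (12B, 4-aligned)
  60..64  pid  (4B, 4-aligned)
  64..68  gid  (4B, 4-aligned)
  sizeof = 68, alignof = 4
72 − 68 = 4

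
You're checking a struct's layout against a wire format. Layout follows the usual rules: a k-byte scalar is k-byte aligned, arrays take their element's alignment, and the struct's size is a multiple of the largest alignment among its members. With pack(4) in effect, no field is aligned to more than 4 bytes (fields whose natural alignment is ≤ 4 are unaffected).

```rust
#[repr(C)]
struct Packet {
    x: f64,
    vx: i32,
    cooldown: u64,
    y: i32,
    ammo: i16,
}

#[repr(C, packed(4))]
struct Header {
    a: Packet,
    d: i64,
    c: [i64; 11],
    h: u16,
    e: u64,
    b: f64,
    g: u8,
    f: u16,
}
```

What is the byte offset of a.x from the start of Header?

Packet: @0: x [8B, align 8] → 8; @8: vx [4B, align 4] → 12; +4 pad (align 8); @16: cooldown [8B, align 8] → 24; @24: y [4B, align 4] → 28; @28: ammo [2B, align 2] → 30; +2 tail pad (align 8); size 32, align 8
@0: a [32B, align 4] → 32
within Packet: x at 0
0 + 0 = 0

0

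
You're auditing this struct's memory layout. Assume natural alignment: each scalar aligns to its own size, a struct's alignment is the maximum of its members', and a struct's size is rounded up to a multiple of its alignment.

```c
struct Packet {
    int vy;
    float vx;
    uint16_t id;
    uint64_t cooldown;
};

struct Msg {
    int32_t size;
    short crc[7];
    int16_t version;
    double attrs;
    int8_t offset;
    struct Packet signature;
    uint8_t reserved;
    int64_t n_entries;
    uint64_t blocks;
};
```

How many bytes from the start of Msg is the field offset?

Packet: vy at 0 (size 4, align 4) → ends 4; vx at 4 (size 4, align 4) → ends 8; id at 8 (size 2, align 2) → ends 10; pad 6 to align 8 for cooldown; cooldown at 16 (size 8, align 8) → ends 24; total 24 bytes, alignment 8
size at 0 (size 4, align 4) → ends 4
crc at 4 (size 14, align 2) → ends 18
version at 18 (size 2, align 2) → ends 20
pad 4 to align 8 for attrs
attrs at 24 (size 8, align 8) → ends 32
offset at 32 (size 1, align 1) → ends 33

32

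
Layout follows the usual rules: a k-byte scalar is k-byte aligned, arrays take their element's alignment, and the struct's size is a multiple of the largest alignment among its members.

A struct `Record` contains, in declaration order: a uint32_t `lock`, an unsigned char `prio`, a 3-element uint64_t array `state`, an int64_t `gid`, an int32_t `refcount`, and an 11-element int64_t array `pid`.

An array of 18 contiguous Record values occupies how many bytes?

2448

@0: lock [4B, align 4] → 4
@4: prio [1B, align 1] → 5
+3 pad (align 8)
@8: state [24B, align 8] → 32
@32: gid [8B, align 8] → 40
@40: refcount [4B, align 4] → 44
+4 pad (align 8)
@48: pid [88B, align 8] → 136
size 136, align 8
array of 18: 18 × 136 = 2448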